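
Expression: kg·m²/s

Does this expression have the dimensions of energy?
No

The expression kg·m²/s has dimensions [L^2 M T^-1], but energy has dimensions [L^2 M T^-2].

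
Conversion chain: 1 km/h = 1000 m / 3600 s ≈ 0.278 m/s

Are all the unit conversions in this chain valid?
The chain is correct (no errors).

Correct: 1 km = 1000 m, 1 h = 3600 s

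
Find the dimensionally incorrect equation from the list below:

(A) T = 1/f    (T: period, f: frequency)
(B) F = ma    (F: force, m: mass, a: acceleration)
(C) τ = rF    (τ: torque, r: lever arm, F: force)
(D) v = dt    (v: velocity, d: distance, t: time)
(D) v = dt

The equation (D) v = dt is dimensionally incorrect.

LHS (v): [L T^-1]
RHS (dt): [L T] ✗

The dimensions do not match. The other three equations balance.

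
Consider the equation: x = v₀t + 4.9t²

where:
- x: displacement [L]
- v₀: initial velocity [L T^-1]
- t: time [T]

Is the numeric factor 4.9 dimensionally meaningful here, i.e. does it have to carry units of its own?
Yes

x has dimensions [L], while t² alone has dimensions [T^2]. For the equation to balance, the factor 4.9 must carry dimensions [L T^-2] — it is a dimensional constant (a numerical value of a physical quantity with its units suppressed), not a pure number.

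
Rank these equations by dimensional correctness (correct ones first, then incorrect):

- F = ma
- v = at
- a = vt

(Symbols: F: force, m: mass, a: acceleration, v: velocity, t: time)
Dimensionally correct: F = ma, v = at
Dimensionally incorrect: a = vt
Ordered (correct first, then incorrect): F = ma, v = at, a = vt

- F = ma: LHS [L M T^-2], RHS [L M T^-2] → correct ✓
- v = at: LHS [L T^-1], RHS [L T^-1] → correct ✓
- a = vt: LHS [L T^-2], RHS [L] → incorrect ✗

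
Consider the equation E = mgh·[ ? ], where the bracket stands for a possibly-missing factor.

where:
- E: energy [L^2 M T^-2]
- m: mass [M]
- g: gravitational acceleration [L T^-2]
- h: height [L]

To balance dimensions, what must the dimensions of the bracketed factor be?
Nothing is missing — the bracketed factor must be dimensionless.

E has dimensions [L^2 M T^-2] and mgh already has dimensions [L^2 M T^-2], so E = mgh is dimensionally complete.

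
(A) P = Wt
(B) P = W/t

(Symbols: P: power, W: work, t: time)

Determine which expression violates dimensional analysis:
(A)

(A) P = Wt: LHS [L^2 M T^-3], RHS [L^2 M T^-1] ✗
(B) P = W/t: LHS [L^2 M T^-3], RHS [L^2 M T^-3] ✓

Expression (A) P = Wt is dimensionally incorrect.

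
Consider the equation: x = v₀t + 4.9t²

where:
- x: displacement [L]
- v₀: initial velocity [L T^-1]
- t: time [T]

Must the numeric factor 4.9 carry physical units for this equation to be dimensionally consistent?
Yes

x has dimensions [L], while t² alone has dimensions [T^2]. For the equation to balance, the factor 4.9 must carry dimensions [L T^-2] — it is a dimensional constant (a numerical value of a physical quantity with its units suppressed), not a pure number.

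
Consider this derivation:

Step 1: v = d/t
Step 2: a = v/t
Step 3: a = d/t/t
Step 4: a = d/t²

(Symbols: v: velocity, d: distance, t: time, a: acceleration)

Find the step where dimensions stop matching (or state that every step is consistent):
No step introduces an error — all steps are dimensionally consistent.

Step 1: v = d/t → LHS [L T^-1], RHS [L T^-1] ✓
Step 2: a = v/t → LHS [L T^-2], RHS [L T^-2] ✓
Step 3: a = d/t/t → LHS [L T^-2], RHS [L T^-2] ✓
Step 4: a = d/t² → LHS [L T^-2], RHS [L T^-2] ✓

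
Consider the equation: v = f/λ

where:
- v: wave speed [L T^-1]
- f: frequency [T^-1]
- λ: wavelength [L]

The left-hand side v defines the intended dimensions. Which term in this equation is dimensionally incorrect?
The right-hand side term f/λ

v has dimensions [L T^-1], but f/λ has dimensions [L^-1 T^-1], so the term f/λ is dimensionally wrong for v.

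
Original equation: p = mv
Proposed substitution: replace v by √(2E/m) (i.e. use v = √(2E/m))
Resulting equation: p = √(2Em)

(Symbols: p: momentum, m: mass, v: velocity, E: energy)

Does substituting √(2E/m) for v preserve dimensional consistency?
Yes

[v] = [L T^-1] and [√(2E/m)] = [L T^-1]. These match, so the substitution replaces a quantity by one of the same dimensions and the result p = √(2Em) has LHS [L M T^-1] vs RHS [L M T^-1] — still consistent.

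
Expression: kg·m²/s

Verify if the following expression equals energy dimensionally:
No

The expression kg·m²/s has dimensions [L^2 M T^-1], but energy has dimensions [L^2 M T^-2].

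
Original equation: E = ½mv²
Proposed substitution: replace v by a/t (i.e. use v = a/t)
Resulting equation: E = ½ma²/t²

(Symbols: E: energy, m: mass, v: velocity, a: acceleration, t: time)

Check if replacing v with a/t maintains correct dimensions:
No

[v] = [L T^-1] and [a/t] = [L T^-3]. These differ, so the substitution replaces a quantity by one of different dimensions and the result E = ½ma²/t² has LHS [L^2 M T^-2] vs RHS [L^2 M T^-6] — inconsistent.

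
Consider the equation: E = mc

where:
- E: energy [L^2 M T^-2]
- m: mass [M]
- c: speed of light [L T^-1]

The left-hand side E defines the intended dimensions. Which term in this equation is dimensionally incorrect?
The right-hand side term mc

E has dimensions [L^2 M T^-2], but mc has dimensions [L M T^-1], so the term mc is dimensionally wrong for E.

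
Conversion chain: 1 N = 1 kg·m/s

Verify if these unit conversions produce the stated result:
The chain is incorrect (it contains an error).

Incorrect: Newton is kg·m/s², not kg·m/s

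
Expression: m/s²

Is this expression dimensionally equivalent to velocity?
No

The expression m/s² has dimensions [L T^-2], but velocity has dimensions [L T^-1].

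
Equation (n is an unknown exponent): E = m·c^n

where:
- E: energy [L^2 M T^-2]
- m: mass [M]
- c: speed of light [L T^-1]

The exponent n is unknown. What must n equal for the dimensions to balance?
n = 2

E has dimensions [L^2 M T^-2]; c has dimensions [L T^-1].
The rest of the RHS has dimensions [M], so c^n must supply [L^2 T^-2].
With n = 2: m·c^2 has dimensions [L^2 M T^-2], matching the LHS ✓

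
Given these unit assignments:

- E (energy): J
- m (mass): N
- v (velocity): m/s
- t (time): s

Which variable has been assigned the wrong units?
m

The variable m (mass) should have units kg, not N.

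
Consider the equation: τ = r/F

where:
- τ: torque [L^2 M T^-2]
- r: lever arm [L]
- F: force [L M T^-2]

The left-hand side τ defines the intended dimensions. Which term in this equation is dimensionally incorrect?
The right-hand side term r/F

τ has dimensions [L^2 M T^-2], but r/F has dimensions [M^-1 T^2], so the term r/F is dimensionally wrong for τ.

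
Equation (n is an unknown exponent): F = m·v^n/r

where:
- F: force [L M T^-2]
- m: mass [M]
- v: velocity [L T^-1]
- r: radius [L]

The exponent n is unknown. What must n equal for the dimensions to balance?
n = 2

F has dimensions [L M T^-2]; v has dimensions [L T^-1].
The rest of the RHS has dimensions [L^-1 M], so v^n must supply [L^2 T^-2].
With n = 2: m·v^2/r has dimensions [L M T^-2], matching the LHS ✓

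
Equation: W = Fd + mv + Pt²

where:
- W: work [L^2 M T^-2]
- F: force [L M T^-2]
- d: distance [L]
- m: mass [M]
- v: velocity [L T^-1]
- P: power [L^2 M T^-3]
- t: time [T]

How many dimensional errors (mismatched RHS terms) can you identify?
2

LHS W: [L^2 M T^-2]
- Fd: [L^2 M T^-2] ✓
- mv: [L M T^-1] ✗
- Pt²: [L^2 M T^-1] ✗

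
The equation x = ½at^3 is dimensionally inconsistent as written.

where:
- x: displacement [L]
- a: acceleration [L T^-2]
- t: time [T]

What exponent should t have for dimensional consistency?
The exponent of t should be 2: x = ½at^2

The LHS x has dimensions [L]; t has dimensions [T].
As written, the RHS ½at^3 (exponent 3 on t) has dimensions [L T], which does not match.
With exponent 2, the RHS ½at^2 has dimensions [L], matching the LHS.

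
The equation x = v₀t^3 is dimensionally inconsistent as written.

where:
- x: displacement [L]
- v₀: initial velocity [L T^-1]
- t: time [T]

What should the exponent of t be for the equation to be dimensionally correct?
The exponent of t should be 1: x = v₀t

The LHS x has dimensions [L]; t has dimensions [T].
As written, the RHS v₀t^3 (exponent 3 on t) has dimensions [L T^2], which does not match.
With exponent 1, the RHS v₀t has dimensions [L], matching the LHS.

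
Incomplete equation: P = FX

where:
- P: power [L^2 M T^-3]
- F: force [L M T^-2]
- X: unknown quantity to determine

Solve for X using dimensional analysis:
X = v (velocity), dimensions [L T^-1]

P has dimensions [L^2 M T^-3]; the rest of the RHS (F) has dimensions [L M T^-2].
So X must have dimensions [L T^-1] — X = v (velocity).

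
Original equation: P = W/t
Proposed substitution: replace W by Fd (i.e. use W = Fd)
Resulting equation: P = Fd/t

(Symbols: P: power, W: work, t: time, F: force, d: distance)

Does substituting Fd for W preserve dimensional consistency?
Yes

[W] = [L^2 M T^-2] and [Fd] = [L^2 M T^-2]. These match, so the substitution replaces a quantity by one of the same dimensions and the result P = Fd/t has LHS [L^2 M T^-3] vs RHS [L^2 M T^-3] — still consistent.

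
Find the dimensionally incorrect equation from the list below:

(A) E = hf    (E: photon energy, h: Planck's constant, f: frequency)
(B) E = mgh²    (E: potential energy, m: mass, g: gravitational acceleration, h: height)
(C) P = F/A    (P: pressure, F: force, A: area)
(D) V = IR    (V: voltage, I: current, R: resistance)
(B) E = mgh²

The equation (B) E = mgh² is dimensionally incorrect.

LHS (E): [L^2 M T^-2]
RHS (mgh²): [L^3 M T^-2] ✗

The dimensions do not match. The other three equations balance.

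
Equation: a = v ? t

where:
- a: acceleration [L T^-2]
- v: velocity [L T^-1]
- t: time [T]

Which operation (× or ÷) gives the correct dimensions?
division (÷): a = v ÷ t

a [L T^-2]; v [L T^-1]; t [T].
v × t → [L] ✗
v ÷ t → [L T^-2] ✓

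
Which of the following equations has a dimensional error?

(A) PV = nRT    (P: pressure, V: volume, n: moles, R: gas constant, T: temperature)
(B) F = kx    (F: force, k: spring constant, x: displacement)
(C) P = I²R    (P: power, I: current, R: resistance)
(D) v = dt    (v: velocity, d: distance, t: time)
(D) v = dt

The equation (D) v = dt is dimensionally incorrect.

LHS (v): [L T^-1]
RHS (dt): [L T] ✗

The dimensions do not match. The other three equations balance.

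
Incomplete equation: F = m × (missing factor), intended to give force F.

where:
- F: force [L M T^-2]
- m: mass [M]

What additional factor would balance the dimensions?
a (acceleration), dimensions [L T^-2]

F has dimensions [L M T^-2] and m has dimensions [M].
The missing factor must have dimensions [L M T^-2] / [M] = [L T^-2], i.e. acceleration (a).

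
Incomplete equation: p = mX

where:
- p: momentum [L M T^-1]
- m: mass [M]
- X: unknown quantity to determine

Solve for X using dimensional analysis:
X = v (velocity), dimensions [L T^-1]

p has dimensions [L M T^-1]; the rest of the RHS (m) has dimensions [M].
So X must have dimensions [L T^-1] — X = v (velocity).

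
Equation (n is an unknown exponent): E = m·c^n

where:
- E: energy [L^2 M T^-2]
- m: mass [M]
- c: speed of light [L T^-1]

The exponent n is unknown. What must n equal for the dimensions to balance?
n = 2

E has dimensions [L^2 M T^-2]; c has dimensions [L T^-1].
The rest of the RHS has dimensions [M], so c^n must supply [L^2 T^-2].
With n = 2: m·c^2 has dimensions [L^2 M T^-2], matching the LHS ✓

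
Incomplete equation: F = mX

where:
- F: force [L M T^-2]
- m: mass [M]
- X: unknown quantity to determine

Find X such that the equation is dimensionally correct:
X = a (acceleration), dimensions [L T^-2]

F has dimensions [L M T^-2]; the rest of the RHS (m) has dimensions [M].
So X must have dimensions [L T^-2] — X = a (acceleration).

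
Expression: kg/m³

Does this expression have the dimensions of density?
Yes

The expression kg/m³ has dimensions [L^-3 M], which is exactly density [L^-3 M].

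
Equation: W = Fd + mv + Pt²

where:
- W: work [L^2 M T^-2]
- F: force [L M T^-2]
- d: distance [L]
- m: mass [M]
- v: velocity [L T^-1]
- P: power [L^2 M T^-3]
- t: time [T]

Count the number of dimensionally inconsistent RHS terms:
2

LHS W: [L^2 M T^-2]
- Fd: [L^2 M T^-2] ✓
- mv: [L M T^-1] ✗
- Pt²: [L^2 M T^-1] ✗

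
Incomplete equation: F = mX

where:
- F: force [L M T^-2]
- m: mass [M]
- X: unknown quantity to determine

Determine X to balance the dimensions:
X = a (acceleration), dimensions [L T^-2]

F has dimensions [L M T^-2]; the rest of the RHS (m) has dimensions [M].
So X must have dimensions [L T^-2] — X = a (acceleration).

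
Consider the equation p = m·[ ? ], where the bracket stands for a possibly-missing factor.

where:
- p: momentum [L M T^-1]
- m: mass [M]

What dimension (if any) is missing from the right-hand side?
[L T^-1] — velocity (e.g. v)

p has dimensions [L M T^-1]; m has dimensions [M].
The bracketed factor must supply [L M T^-1] / [M] = [L T^-1].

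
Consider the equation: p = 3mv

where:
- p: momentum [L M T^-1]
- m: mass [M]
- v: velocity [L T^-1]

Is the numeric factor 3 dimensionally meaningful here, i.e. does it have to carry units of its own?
No

p has dimensions [L M T^-1] and mv already has dimensions [L M T^-1], so the equation balances without 3 contributing any dimensions. 3 is a pure (dimensionless) number; changing or removing it would not affect dimensional consistency.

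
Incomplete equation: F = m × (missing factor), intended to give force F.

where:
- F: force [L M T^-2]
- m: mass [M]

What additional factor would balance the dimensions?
a (acceleration), dimensions [L T^-2]

F has dimensions [L M T^-2] and m has dimensions [M].
The missing factor must have dimensions [L M T^-2] / [M] = [L T^-2], i.e. acceleration (a).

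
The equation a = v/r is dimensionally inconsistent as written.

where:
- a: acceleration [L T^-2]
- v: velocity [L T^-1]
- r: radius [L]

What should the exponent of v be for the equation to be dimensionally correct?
The exponent of v should be 2: a = v^2/r

The LHS a has dimensions [L T^-2]; v has dimensions [L T^-1].
As written, the RHS v/r (exponent 1 on v) has dimensions [T^-1], which does not match.
With exponent 2, the RHS v^2/r has dimensions [L T^-2], matching the LHS.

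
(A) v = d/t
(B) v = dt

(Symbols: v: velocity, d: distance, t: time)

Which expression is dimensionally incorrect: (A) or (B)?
(B)

(A) v = d/t: LHS [L T^-1], RHS [L T^-1] ✓
(B) v = dt: LHS [L T^-1], RHS [L T] ✗

Expression (B) v = dt is dimensionally incorrect.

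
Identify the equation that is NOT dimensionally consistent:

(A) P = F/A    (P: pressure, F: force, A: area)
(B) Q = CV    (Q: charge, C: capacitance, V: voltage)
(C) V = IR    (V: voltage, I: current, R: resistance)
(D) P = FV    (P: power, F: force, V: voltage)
(D) P = FV

The equation (D) P = FV is dimensionally incorrect.

LHS (P): [L^2 M T^-3]
RHS (FV): [I^-1 L^3 M^2 T^-5] ✗

The dimensions do not match. The other three equations balance.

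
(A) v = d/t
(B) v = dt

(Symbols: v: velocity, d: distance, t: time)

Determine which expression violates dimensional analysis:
(B)

(A) v = d/t: LHS [L T^-1], RHS [L T^-1] ✓
(B) v = dt: LHS [L T^-1], RHS [L T] ✗

Expression (B) v = dt is dimensionally incorrect.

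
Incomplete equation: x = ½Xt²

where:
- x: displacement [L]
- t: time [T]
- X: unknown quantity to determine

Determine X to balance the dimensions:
X = a (acceleration), dimensions [L T^-2]

x has dimensions [L]; the rest of the RHS (½ t²) has dimensions [T^2].
So X must have dimensions [L T^-2] — X = a (acceleration).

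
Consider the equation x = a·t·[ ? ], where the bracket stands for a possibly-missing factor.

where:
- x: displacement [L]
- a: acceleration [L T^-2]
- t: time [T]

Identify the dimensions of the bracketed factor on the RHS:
[T] — time (e.g. t)

x has dimensions [L]; a·t has dimensions [L T^-1].
The bracketed factor must supply [L] / [L T^-1] = [T].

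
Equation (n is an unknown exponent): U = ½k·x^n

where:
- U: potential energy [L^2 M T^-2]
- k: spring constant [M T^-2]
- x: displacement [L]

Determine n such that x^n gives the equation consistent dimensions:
n = 2

U has dimensions [L^2 M T^-2]; x has dimensions [L].
The rest of the RHS has dimensions [M T^-2], so x^n must supply [L^2].
With n = 2: ½k·x^2 has dimensions [L^2 M T^-2], matching the LHS ✓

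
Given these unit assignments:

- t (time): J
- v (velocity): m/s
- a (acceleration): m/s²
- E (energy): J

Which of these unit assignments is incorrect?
t

The variable t (time) should have units s, not J.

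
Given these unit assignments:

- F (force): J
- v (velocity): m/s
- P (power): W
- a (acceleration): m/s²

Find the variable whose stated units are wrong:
F

The variable F (force) should have units N, not J.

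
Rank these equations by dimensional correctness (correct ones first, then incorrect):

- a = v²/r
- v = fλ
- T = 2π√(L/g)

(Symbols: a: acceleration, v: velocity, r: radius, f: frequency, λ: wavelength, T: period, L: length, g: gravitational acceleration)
Dimensionally correct: a = v²/r, v = fλ, T = 2π√(L/g)
Dimensionally incorrect: none
Ordered (correct first, then incorrect): a = v²/r, v = fλ, T = 2π√(L/g)

- a = v²/r: LHS [L T^-2], RHS [L T^-2] → correct ✓
- v = fλ: LHS [L T^-1], RHS [L T^-1] → correct ✓
- T = 2π√(L/g): LHS [T], RHS [T] → correct ✓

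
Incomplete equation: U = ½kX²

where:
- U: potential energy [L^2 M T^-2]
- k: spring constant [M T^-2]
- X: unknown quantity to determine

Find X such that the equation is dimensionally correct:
X = x (displacement), dimensions [L]

U has dimensions [L^2 M T^-2]; the rest of the RHS (½k) has dimensions [M T^-2].
So X² must have dimensions [L^2], i.e. X has dimensions [L] — X = x (displacement).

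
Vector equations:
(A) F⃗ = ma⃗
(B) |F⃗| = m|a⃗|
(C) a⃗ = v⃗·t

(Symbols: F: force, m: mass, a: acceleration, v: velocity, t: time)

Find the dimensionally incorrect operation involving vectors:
(C) a⃗ = v⃗·t

(A) F⃗ = ma⃗: LHS [L M T^-2], RHS [L M T^-2] ✓ — Force and acceleration are vectors, mass is a scalar
(B) |F⃗| = m|a⃗|: LHS [L M T^-2], RHS [L M T^-2] ✓ — magnitudes of vectors are scalars
(C) a⃗ = v⃗·t: LHS [L T^-2], RHS [L] ✗ — acceleration is velocity per time; should be v⃗/t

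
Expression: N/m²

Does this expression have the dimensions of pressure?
Yes

The expression N/m² has dimensions [L^-1 M T^-2], which is exactly pressure [L^-1 M T^-2].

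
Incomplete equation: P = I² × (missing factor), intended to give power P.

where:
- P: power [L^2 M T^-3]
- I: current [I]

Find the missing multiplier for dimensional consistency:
R (resistance), dimensions [I^-2 L^2 M T^-3]

P has dimensions [L^2 M T^-3] and I² has dimensions [I^2].
The missing factor must have dimensions [L^2 M T^-3] / [I^2] = [I^-2 L^2 M T^-3], i.e. resistance (R).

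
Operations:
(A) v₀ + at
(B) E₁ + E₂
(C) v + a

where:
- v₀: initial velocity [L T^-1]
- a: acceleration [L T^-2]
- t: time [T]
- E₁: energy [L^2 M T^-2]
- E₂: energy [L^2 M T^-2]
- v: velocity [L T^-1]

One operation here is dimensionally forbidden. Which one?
(C) v + a

(A) v₀ + at: v₀ [L T^-1] and at [L T^-1] — same dimensions ✓
(B) E₁ + E₂: E₁ [L^2 M T^-2] and E₂ [L^2 M T^-2] — same dimensions ✓
(C) v + a: v [L T^-1] and a [L T^-2] — different dimensions cannot be added/subtracted ✗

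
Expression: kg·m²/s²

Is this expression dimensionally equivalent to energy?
Yes

The expression kg·m²/s² has dimensions [L^2 M T^-2], which is exactly energy [L^2 M T^-2].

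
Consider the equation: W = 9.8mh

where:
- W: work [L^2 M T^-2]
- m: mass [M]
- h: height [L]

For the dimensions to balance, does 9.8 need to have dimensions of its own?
Yes

W has dimensions [L^2 M T^-2], while mh alone has dimensions [L M]. For the equation to balance, the factor 9.8 must carry dimensions [L T^-2] — it is a dimensional constant (a numerical value of a physical quantity with its units suppressed), not a pure number.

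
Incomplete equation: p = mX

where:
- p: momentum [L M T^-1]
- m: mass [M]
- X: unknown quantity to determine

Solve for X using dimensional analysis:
X = v (velocity), dimensions [L T^-1]

p has dimensions [L M T^-1]; the rest of the RHS (m) has dimensions [M].
So X must have dimensions [L T^-1] — X = v (velocity).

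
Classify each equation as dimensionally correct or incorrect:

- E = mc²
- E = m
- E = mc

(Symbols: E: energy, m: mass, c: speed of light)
Dimensionally correct: E = mc²
Dimensionally incorrect: E = m, E = mc
Ordered (correct first, then incorrect): E = mc², E = m, E = mc

- E = mc²: LHS [L^2 M T^-2], RHS [L^2 M T^-2] → correct ✓
- E = m: LHS [L^2 M T^-2], RHS [M] → incorrect ✗
- E = mc: LHS [L^2 M T^-2], RHS [L M T^-1] → incorrect ✗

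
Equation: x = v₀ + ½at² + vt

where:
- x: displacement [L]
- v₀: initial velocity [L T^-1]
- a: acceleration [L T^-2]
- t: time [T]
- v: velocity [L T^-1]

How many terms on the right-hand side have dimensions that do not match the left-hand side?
1

LHS x: [L]
- v₀: [L T^-1] ✗
- ½at²: [L] ✓
- vt: [L] ✓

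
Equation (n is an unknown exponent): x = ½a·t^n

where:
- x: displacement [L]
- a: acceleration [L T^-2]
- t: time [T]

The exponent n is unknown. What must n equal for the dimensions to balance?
n = 2

x has dimensions [L]; t has dimensions [T].
The rest of the RHS has dimensions [L T^-2], so t^n must supply [T^2].
With n = 2: ½a·t^2 has dimensions [L], matching the LHS ✓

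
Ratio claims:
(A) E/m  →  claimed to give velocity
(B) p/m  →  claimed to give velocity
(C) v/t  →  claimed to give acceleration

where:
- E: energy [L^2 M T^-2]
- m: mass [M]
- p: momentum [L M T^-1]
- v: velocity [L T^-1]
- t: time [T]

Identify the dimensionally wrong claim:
(A) E/m does not give velocity

(A) E/m: [L^2 T^-2] ≠ velocity [L T^-1] ✗
(B) p/m: [L T^-1] = velocity [L T^-1] ✓
(C) v/t: [L T^-2] = acceleration [L T^-2] ✓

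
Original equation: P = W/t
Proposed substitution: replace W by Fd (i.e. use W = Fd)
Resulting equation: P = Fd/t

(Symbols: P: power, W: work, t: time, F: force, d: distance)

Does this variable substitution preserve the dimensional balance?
Yes

[W] = [L^2 M T^-2] and [Fd] = [L^2 M T^-2]. These match, so the substitution replaces a quantity by one of the same dimensions and the result P = Fd/t has LHS [L^2 M T^-3] vs RHS [L^2 M T^-3] — still consistent.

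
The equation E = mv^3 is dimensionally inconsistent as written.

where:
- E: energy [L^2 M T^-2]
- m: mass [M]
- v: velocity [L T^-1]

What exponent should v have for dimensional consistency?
The exponent of v should be 2: E = mv^2

The LHS E has dimensions [L^2 M T^-2]; v has dimensions [L T^-1].
As written, the RHS mv^3 (exponent 3 on v) has dimensions [L^3 M T^-3], which does not match.
With exponent 2, the RHS mv^2 has dimensions [L^2 M T^-2], matching the LHS.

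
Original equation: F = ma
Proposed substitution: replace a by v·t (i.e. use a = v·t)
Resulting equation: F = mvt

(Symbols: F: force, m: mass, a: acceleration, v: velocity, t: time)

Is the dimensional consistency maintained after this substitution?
No

[a] = [L T^-2] and [v·t] = [L]. These differ, so the substitution replaces a quantity by one of different dimensions and the result F = mvt has LHS [L M T^-2] vs RHS [L M] — inconsistent.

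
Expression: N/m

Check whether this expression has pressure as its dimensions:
No

The expression N/m has dimensions [M T^-2], but pressure has dimensions [L^-1 M T^-2].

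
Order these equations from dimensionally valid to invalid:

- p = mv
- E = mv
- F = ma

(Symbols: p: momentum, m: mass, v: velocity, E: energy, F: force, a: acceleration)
Dimensionally correct: p = mv, F = ma
Dimensionally incorrect: E = mv
Ordered (correct first, then incorrect): p = mv, F = ma, E = mv

- p = mv: LHS [L M T^-1], RHS [L M T^-1] → correct ✓
- E = mv: LHS [L^2 M T^-2], RHS [L M T^-1] → incorrect ✗
- F = ma: LHS [L M T^-2], RHS [L M T^-2] → correct ✓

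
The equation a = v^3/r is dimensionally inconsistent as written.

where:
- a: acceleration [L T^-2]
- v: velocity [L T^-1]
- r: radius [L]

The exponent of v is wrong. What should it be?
The exponent of v should be 2: a = v^2/r

The LHS a has dimensions [L T^-2]; v has dimensions [L T^-1].
As written, the RHS v^3/r (exponent 3 on v) has dimensions [L^2 T^-3], which does not match.
With exponent 2, the RHS v^2/r has dimensions [L T^-2], matching the LHS.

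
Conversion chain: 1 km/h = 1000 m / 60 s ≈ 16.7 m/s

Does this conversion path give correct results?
The chain is incorrect (it contains an error).

Incorrect: 1 h = 3600 s, not 60 s (1 km/h ≈ 0.278 m/s)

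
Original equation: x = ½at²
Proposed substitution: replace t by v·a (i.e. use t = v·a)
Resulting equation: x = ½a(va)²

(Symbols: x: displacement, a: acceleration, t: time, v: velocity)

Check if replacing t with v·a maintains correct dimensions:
No

[t] = [T] and [v·a] = [L^2 T^-3]. These differ, so the substitution replaces a quantity by one of different dimensions and the result x = ½a(va)² has LHS [L] vs RHS [L^5 T^-8] — inconsistent.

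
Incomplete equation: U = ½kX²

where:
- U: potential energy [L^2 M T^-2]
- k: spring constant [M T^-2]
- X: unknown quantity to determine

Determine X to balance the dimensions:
X = x (displacement), dimensions [L]

U has dimensions [L^2 M T^-2]; the rest of the RHS (½k) has dimensions [M T^-2].
So X² must have dimensions [L^2], i.e. X has dimensions [L] — X = x (displacement).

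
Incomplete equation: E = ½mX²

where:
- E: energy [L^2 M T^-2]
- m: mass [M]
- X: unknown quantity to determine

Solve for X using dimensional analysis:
X = v (velocity), dimensions [L T^-1]

E has dimensions [L^2 M T^-2]; the rest of the RHS (½m) has dimensions [M].
So X² must have dimensions [L^2 T^-2], i.e. X has dimensions [L T^-1] — X = v (velocity).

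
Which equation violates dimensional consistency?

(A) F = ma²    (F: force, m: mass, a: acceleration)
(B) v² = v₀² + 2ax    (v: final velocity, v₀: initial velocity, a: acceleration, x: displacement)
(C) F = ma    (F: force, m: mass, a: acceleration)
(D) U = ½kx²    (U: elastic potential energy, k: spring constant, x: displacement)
(A) F = ma²

The equation (A) F = ma² is dimensionally incorrect.

LHS (F): [L M T^-2]
RHS (ma²): [L^2 M T^-4] ✗

The dimensions do not match. The other three equations balance.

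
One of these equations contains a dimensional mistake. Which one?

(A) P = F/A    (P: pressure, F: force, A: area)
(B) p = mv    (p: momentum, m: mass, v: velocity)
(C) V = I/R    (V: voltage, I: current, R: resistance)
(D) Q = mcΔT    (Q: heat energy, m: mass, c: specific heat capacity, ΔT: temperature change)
(C) V = I/R

The equation (C) V = I/R is dimensionally incorrect.

LHS (V): [I^-1 L^2 M T^-3]
RHS (I/R): [I^3 L^-2 M^-1 T^3] ✗

The dimensions do not match. The other three equations balance.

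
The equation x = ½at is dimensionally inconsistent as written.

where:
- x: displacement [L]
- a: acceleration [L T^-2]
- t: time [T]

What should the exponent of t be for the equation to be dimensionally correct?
The exponent of t should be 2: x = ½at^2

The LHS x has dimensions [L]; t has dimensions [T].
As written, the RHS ½at (exponent 1 on t) has dimensions [L T^-1], which does not match.
With exponent 2, the RHS ½at^2 has dimensions [L], matching the LHS.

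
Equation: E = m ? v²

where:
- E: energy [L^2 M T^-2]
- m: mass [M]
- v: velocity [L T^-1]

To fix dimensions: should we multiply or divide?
multiplication (×): E = m × v²

E [L^2 M T^-2]; m [M]; v² [L^2 T^-2].
m × v² → [L^2 M T^-2] ✓
m ÷ v² → [L^-2 M T^2] ✗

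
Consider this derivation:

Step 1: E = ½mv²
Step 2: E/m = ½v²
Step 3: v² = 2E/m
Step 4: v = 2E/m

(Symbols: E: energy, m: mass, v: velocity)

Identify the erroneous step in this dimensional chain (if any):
Step 4

Step 1: E = ½mv² → LHS [L^2 M T^-2], RHS [L^2 M T^-2] ✓
Step 2: E/m = ½v² → LHS [L^2 T^-2], RHS [L^2 T^-2] ✓
Step 3: v² = 2E/m → LHS [L^2 T^-2], RHS [L^2 T^-2] ✓
Step 4: v = 2E/m → LHS [L T^-1], RHS [L^2 T^-2] ✗

The first dimensional inconsistency appears in step 4: v = 2E/m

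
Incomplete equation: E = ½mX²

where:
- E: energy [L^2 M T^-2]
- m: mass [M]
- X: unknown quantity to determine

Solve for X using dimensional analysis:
X = v (velocity), dimensions [L T^-1]

E has dimensions [L^2 M T^-2]; the rest of the RHS (½m) has dimensions [M].
So X² must have dimensions [L^2 T^-2], i.e. X has dimensions [L T^-1] — X = v (velocity).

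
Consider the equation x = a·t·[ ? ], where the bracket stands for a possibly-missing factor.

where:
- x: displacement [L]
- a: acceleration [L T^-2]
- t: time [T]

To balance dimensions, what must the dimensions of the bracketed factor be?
[T] — time (e.g. t)

x has dimensions [L]; a·t has dimensions [L T^-1].
The bracketed factor must supply [L] / [L T^-1] = [T].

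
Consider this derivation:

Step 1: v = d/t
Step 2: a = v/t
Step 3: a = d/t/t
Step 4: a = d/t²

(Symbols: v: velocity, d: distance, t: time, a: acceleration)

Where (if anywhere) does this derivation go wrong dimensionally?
No step introduces an error — all steps are dimensionally consistent.

Step 1: v = d/t → LHS [L T^-1], RHS [L T^-1] ✓
Step 2: a = v/t → LHS [L T^-2], RHS [L T^-2] ✓
Step 3: a = d/t/t → LHS [L T^-2], RHS [L T^-2] ✓
Step 4: a = d/t² → LHS [L T^-2], RHS [L T^-2] ✓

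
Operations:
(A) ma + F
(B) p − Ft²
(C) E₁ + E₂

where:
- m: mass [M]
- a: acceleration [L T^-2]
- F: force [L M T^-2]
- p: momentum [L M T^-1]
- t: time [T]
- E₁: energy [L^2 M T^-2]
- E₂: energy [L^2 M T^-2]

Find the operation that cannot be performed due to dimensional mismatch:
(B) p − Ft²

(A) ma + F: ma [L M T^-2] and F [L M T^-2] — same dimensions ✓
(B) p − Ft²: p [L M T^-1] and Ft² [L M] — different dimensions cannot be added/subtracted ✗
(C) E₁ + E₂: E₁ [L^2 M T^-2] and E₂ [L^2 M T^-2] — same dimensions ✓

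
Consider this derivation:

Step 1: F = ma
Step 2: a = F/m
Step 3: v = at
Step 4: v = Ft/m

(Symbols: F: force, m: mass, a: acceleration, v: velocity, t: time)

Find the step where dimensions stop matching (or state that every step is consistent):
No step introduces an error — all steps are dimensionally consistent.

Step 1: F = ma → LHS [L M T^-2], RHS [L M T^-2] ✓
Step 2: a = F/m → LHS [L T^-2], RHS [L T^-2] ✓
Step 3: v = at → LHS [L T^-1], RHS [L T^-1] ✓
Step 4: v = Ft/m → LHS [L T^-1], RHS [L T^-1] ✓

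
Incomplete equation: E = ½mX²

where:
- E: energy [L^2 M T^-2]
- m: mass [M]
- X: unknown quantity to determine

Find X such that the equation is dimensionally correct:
X = v (velocity), dimensions [L T^-1]

E has dimensions [L^2 M T^-2]; the rest of the RHS (½m) has dimensions [M].
So X² must have dimensions [L^2 T^-2], i.e. X has dimensions [L T^-1] — X = v (velocity).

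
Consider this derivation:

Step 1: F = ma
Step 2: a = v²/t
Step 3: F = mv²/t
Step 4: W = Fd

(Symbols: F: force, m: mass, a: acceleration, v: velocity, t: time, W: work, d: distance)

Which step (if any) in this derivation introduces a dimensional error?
Step 2

Step 1: F = ma → LHS [L M T^-2], RHS [L M T^-2] ✓
Step 2: a = v²/t → LHS [L T^-2], RHS [L^2 T^-3] ✗

The first dimensional inconsistency appears in step 2: a = v²/t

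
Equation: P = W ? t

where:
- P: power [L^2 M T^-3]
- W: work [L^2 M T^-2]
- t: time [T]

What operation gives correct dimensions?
division (÷): P = W ÷ t

P [L^2 M T^-3]; W [L^2 M T^-2]; t [T].
W × t → [L^2 M T^-1] ✗
W ÷ t → [L^2 M T^-3] ✓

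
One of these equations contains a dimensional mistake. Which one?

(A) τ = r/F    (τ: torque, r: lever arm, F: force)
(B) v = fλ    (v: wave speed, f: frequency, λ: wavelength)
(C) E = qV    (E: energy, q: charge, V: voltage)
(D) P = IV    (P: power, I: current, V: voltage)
(A) τ = r/F

The equation (A) τ = r/F is dimensionally incorrect.

LHS (τ): [L^2 M T^-2]
RHS (r/F): [M^-1 T^2] ✗

The dimensions do not match. The other three equations balance.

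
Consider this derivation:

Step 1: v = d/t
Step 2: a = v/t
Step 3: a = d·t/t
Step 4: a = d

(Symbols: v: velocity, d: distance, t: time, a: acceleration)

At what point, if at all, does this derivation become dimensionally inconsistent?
Step 3

Step 1: v = d/t → LHS [L T^-1], RHS [L T^-1] ✓
Step 2: a = v/t → LHS [L T^-2], RHS [L T^-2] ✓
Step 3: a = d·t/t → LHS [L T^-2], RHS [L] ✗

The first dimensional inconsistency appears in step 3: a = d·t/t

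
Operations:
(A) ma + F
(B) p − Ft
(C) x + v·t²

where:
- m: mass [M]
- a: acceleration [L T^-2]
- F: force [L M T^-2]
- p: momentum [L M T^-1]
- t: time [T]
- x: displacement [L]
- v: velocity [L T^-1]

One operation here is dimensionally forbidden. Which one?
(C) x + v·t²

(A) ma + F: ma [L M T^-2] and F [L M T^-2] — same dimensions ✓
(B) p − Ft: p [L M T^-1] and Ft [L M T^-1] — same dimensions ✓
(C) x + v·t²: x [L] and v·t² [L T] — different dimensions cannot be added/subtracted ✗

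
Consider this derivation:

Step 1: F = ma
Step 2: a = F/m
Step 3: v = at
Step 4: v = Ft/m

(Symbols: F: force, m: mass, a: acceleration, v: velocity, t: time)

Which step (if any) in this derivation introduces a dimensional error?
No step introduces an error — all steps are dimensionally consistent.

Step 1: F = ma → LHS [L M T^-2], RHS [L M T^-2] ✓
Step 2: a = F/m → LHS [L T^-2], RHS [L T^-2] ✓
Step 3: v = at → LHS [L T^-1], RHS [L T^-1] ✓
Step 4: v = Ft/m → LHS [L T^-1], RHS [L T^-1] ✓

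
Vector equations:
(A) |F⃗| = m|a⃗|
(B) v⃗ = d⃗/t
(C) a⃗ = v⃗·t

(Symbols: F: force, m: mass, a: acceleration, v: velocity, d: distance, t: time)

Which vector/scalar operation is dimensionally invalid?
(C) a⃗ = v⃗·t

(A) |F⃗| = m|a⃗|: LHS [L M T^-2], RHS [L M T^-2] ✓ — magnitudes of vectors are scalars
(B) v⃗ = d⃗/t: LHS [L T^-1], RHS [L T^-1] ✓ — displacement (vector) divided by time (scalar)
(C) a⃗ = v⃗·t: LHS [L T^-2], RHS [L] ✗ — acceleration is velocity per time; should be v⃗/t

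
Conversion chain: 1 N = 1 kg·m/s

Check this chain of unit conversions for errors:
The chain is incorrect (it contains an error).

Incorrect: Newton is kg·m/s², not kg·m/s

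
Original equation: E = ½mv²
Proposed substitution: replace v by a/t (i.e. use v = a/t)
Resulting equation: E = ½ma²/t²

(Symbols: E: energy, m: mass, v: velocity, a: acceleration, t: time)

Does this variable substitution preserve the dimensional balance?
No

[v] = [L T^-1] and [a/t] = [L T^-3]. These differ, so the substitution replaces a quantity by one of different dimensions and the result E = ½ma²/t² has LHS [L^2 M T^-2] vs RHS [L^2 M T^-6] — inconsistent.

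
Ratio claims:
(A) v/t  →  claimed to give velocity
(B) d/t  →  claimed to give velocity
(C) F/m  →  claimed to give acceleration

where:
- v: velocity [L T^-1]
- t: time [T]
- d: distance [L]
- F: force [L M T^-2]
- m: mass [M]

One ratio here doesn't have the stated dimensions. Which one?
(A) v/t does not give velocity

(A) v/t: [L T^-2] ≠ velocity [L T^-1] ✗
(B) d/t: [L T^-1] = velocity [L T^-1] ✓
(C) F/m: [L T^-2] = acceleration [L T^-2] ✓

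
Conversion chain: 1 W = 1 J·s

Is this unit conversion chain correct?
The chain is incorrect (it contains an error).

Incorrect: Watt is J/s, not J·s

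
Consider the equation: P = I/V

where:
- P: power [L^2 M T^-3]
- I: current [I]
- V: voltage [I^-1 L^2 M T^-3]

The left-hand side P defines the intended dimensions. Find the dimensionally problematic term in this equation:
The right-hand side term I/V

P has dimensions [L^2 M T^-3], but I/V has dimensions [I^2 L^-2 M^-1 T^3], so the term I/V is dimensionally wrong for P.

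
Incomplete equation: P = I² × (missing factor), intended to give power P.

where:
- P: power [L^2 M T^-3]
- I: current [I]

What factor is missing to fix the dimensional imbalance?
R (resistance), dimensions [I^-2 L^2 M T^-3]

P has dimensions [L^2 M T^-3] and I² has dimensions [I^2].
The missing factor must have dimensions [L^2 M T^-3] / [I^2] = [I^-2 L^2 M T^-3], i.e. resistance (R).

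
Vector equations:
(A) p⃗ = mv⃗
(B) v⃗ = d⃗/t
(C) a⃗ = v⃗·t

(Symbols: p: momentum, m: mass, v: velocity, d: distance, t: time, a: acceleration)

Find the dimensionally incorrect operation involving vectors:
(C) a⃗ = v⃗·t

(A) p⃗ = mv⃗: LHS [L M T^-1], RHS [L M T^-1] ✓ — mass (scalar) times velocity (vector)
(B) v⃗ = d⃗/t: LHS [L T^-1], RHS [L T^-1] ✓ — displacement (vector) divided by time (scalar)
(C) a⃗ = v⃗·t: LHS [L T^-2], RHS [L] ✗ — acceleration is velocity per time; should be v⃗/t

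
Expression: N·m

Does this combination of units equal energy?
Yes

The expression N·m has dimensions [L^2 M T^-2], which is exactly energy [L^2 M T^-2].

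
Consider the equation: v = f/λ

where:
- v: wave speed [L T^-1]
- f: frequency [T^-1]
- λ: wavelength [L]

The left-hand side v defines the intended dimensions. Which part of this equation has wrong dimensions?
The right-hand side term f/λ

v has dimensions [L T^-1], but f/λ has dimensions [L^-1 T^-1], so the term f/λ is dimensionally wrong for v.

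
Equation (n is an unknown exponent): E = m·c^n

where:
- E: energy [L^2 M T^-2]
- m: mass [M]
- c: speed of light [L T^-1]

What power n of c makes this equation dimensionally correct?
n = 2

E has dimensions [L^2 M T^-2]; c has dimensions [L T^-1].
The rest of the RHS has dimensions [M], so c^n must supply [L^2 T^-2].
With n = 2: m·c^2 has dimensions [L^2 M T^-2], matching the LHS ✓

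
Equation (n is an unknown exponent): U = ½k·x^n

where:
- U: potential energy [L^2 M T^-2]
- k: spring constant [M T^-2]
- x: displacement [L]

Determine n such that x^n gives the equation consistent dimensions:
n = 2

U has dimensions [L^2 M T^-2]; x has dimensions [L].
The rest of the RHS has dimensions [M T^-2], so x^n must supply [L^2].
With n = 2: ½k·x^2 has dimensions [L^2 M T^-2], matching the LHS ✓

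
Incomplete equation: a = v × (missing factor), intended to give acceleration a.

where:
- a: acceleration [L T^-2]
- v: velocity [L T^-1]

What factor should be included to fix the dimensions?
1/t (inverse time), dimensions [T^-1]

a has dimensions [L T^-2] and v has dimensions [L T^-1].
The missing factor must have dimensions [L T^-2] / [L T^-1] = [T^-1], i.e. inverse time (1/t).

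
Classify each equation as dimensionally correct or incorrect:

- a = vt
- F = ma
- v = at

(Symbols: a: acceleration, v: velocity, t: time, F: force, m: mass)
Dimensionally correct: F = ma, v = at
Dimensionally incorrect: a = vt
Ordered (correct first, then incorrect): F = ma, v = at, a = vt

- a = vt: LHS [L T^-2], RHS [L] → incorrect ✗
- F = ma: LHS [L M T^-2], RHS [L M T^-2] → correct ✓
- v = at: LHS [L T^-1], RHS [L T^-1] → correct ✓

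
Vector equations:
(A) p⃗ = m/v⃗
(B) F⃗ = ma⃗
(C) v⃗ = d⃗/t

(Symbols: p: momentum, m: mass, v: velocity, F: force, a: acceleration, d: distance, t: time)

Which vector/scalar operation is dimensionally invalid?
(A) p⃗ = m/v⃗

(A) p⃗ = m/v⃗: LHS [L M T^-1], RHS [L^-1 M T] ✗ — momentum is mass times velocity; should be mv⃗ (and division by a vector is undefined)
(B) F⃗ = ma⃗: LHS [L M T^-2], RHS [L M T^-2] ✓ — Force and acceleration are vectors, mass is a scalar
(C) v⃗ = d⃗/t: LHS [L T^-1], RHS [L T^-1] ✓ — displacement (vector) divided by time (scalar)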